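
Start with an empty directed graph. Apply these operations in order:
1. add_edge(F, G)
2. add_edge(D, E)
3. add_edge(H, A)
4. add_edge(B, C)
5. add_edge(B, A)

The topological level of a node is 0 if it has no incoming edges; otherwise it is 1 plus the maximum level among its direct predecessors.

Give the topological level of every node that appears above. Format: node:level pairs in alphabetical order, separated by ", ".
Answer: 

Op 1: add_edge(F, G). Edges now: 1
Op 2: add_edge(D, E). Edges now: 2
Op 3: add_edge(H, A). Edges now: 3
Op 4: add_edge(B, C). Edges now: 4
Op 5: add_edge(B, A). Edges now: 5
Compute levels (Kahn BFS):
  sources (in-degree 0): B, D, F, H
  process B: level=0
    B->A: in-degree(A)=1, level(A)>=1
    B->C: in-degree(C)=0, level(C)=1, enqueue
  process D: level=0
    D->E: in-degree(E)=0, level(E)=1, enqueue
  process F: level=0
    F->G: in-degree(G)=0, level(G)=1, enqueue
  process H: level=0
    H->A: in-degree(A)=0, level(A)=1, enqueue
  process C: level=1
  process E: level=1
  process G: level=1
  process A: level=1
All levels: A:1, B:0, C:1, D:0, E:1, F:0, G:1, H:0

Answer: A:1, B:0, C:1, D:0, E:1, F:0, G:1, H:0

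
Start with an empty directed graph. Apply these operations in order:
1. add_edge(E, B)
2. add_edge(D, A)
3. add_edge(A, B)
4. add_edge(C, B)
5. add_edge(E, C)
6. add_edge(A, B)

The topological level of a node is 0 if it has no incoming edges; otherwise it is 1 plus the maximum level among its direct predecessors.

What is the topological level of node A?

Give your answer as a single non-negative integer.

Op 1: add_edge(E, B). Edges now: 1
Op 2: add_edge(D, A). Edges now: 2
Op 3: add_edge(A, B). Edges now: 3
Op 4: add_edge(C, B). Edges now: 4
Op 5: add_edge(E, C). Edges now: 5
Op 6: add_edge(A, B) (duplicate, no change). Edges now: 5
Compute levels (Kahn BFS):
  sources (in-degree 0): D, E
  process D: level=0
    D->A: in-degree(A)=0, level(A)=1, enqueue
  process E: level=0
    E->B: in-degree(B)=2, level(B)>=1
    E->C: in-degree(C)=0, level(C)=1, enqueue
  process A: level=1
    A->B: in-degree(B)=1, level(B)>=2
  process C: level=1
    C->B: in-degree(B)=0, level(B)=2, enqueue
  process B: level=2
All levels: A:1, B:2, C:1, D:0, E:0
level(A) = 1

Answer: 1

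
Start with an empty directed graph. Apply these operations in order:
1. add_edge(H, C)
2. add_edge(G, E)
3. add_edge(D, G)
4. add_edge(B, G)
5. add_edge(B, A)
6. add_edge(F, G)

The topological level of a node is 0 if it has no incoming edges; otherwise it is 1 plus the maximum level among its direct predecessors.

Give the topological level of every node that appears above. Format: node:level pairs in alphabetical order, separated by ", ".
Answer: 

Op 1: add_edge(H, C). Edges now: 1
Op 2: add_edge(G, E). Edges now: 2
Op 3: add_edge(D, G). Edges now: 3
Op 4: add_edge(B, G). Edges now: 4
Op 5: add_edge(B, A). Edges now: 5
Op 6: add_edge(F, G). Edges now: 6
Compute levels (Kahn BFS):
  sources (in-degree 0): B, D, F, H
  process B: level=0
    B->A: in-degree(A)=0, level(A)=1, enqueue
    B->G: in-degree(G)=2, level(G)>=1
  process D: level=0
    D->G: in-degree(G)=1, level(G)>=1
  process F: level=0
    F->G: in-degree(G)=0, level(G)=1, enqueue
  process H: level=0
    H->C: in-degree(C)=0, level(C)=1, enqueue
  process A: level=1
  process G: level=1
    G->E: in-degree(E)=0, level(E)=2, enqueue
  process C: level=1
  process E: level=2
All levels: A:1, B:0, C:1, D:0, E:2, F:0, G:1, H:0

Answer: A:1, B:0, C:1, D:0, E:2, F:0, G:1, H:0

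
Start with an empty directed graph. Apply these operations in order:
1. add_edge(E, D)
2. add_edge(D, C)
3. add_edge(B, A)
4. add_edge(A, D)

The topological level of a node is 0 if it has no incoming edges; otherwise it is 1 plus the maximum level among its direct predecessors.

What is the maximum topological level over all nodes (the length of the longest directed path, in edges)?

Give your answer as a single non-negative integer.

Op 1: add_edge(E, D). Edges now: 1
Op 2: add_edge(D, C). Edges now: 2
Op 3: add_edge(B, A). Edges now: 3
Op 4: add_edge(A, D). Edges now: 4
Compute levels (Kahn BFS):
  sources (in-degree 0): B, E
  process B: level=0
    B->A: in-degree(A)=0, level(A)=1, enqueue
  process E: level=0
    E->D: in-degree(D)=1, level(D)>=1
  process A: level=1
    A->D: in-degree(D)=0, level(D)=2, enqueue
  process D: level=2
    D->C: in-degree(C)=0, level(C)=3, enqueue
  process C: level=3
All levels: A:1, B:0, C:3, D:2, E:0
max level = 3

Answer: 3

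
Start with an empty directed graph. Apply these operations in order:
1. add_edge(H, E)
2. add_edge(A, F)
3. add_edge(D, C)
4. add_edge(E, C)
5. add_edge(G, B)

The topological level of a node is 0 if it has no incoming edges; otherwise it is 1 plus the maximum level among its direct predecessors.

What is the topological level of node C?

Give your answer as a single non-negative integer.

Answer: 2

Derivation:
Op 1: add_edge(H, E). Edges now: 1
Op 2: add_edge(A, F). Edges now: 2
Op 3: add_edge(D, C). Edges now: 3
Op 4: add_edge(E, C). Edges now: 4
Op 5: add_edge(G, B). Edges now: 5
Compute levels (Kahn BFS):
  sources (in-degree 0): A, D, G, H
  process A: level=0
    A->F: in-degree(F)=0, level(F)=1, enqueue
  process D: level=0
    D->C: in-degree(C)=1, level(C)>=1
  process G: level=0
    G->B: in-degree(B)=0, level(B)=1, enqueue
  process H: level=0
    H->E: in-degree(E)=0, level(E)=1, enqueue
  process F: level=1
  process B: level=1
  process E: level=1
    E->C: in-degree(C)=0, level(C)=2, enqueue
  process C: level=2
All levels: A:0, B:1, C:2, D:0, E:1, F:1, G:0, H:0
level(C) = 2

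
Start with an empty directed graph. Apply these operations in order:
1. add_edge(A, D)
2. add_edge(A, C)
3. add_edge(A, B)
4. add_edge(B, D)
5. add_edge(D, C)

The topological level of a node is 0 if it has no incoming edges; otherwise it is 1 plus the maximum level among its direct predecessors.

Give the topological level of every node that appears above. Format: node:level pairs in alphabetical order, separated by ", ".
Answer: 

Answer: A:0, B:1, C:3, D:2

Derivation:
Op 1: add_edge(A, D). Edges now: 1
Op 2: add_edge(A, C). Edges now: 2
Op 3: add_edge(A, B). Edges now: 3
Op 4: add_edge(B, D). Edges now: 4
Op 5: add_edge(D, C). Edges now: 5
Compute levels (Kahn BFS):
  sources (in-degree 0): A
  process A: level=0
    A->B: in-degree(B)=0, level(B)=1, enqueue
    A->C: in-degree(C)=1, level(C)>=1
    A->D: in-degree(D)=1, level(D)>=1
  process B: level=1
    B->D: in-degree(D)=0, level(D)=2, enqueue
  process D: level=2
    D->C: in-degree(C)=0, level(C)=3, enqueue
  process C: level=3
All levels: A:0, B:1, C:3, D:2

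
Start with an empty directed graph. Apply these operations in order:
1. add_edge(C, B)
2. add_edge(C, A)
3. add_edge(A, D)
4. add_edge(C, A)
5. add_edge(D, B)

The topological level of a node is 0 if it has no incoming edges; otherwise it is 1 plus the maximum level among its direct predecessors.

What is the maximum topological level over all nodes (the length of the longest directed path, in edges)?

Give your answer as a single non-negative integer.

Answer: 3

Derivation:
Op 1: add_edge(C, B). Edges now: 1
Op 2: add_edge(C, A). Edges now: 2
Op 3: add_edge(A, D). Edges now: 3
Op 4: add_edge(C, A) (duplicate, no change). Edges now: 3
Op 5: add_edge(D, B). Edges now: 4
Compute levels (Kahn BFS):
  sources (in-degree 0): C
  process C: level=0
    C->A: in-degree(A)=0, level(A)=1, enqueue
    C->B: in-degree(B)=1, level(B)>=1
  process A: level=1
    A->D: in-degree(D)=0, level(D)=2, enqueue
  process D: level=2
    D->B: in-degree(B)=0, level(B)=3, enqueue
  process B: level=3
All levels: A:1, B:3, C:0, D:2
max level = 3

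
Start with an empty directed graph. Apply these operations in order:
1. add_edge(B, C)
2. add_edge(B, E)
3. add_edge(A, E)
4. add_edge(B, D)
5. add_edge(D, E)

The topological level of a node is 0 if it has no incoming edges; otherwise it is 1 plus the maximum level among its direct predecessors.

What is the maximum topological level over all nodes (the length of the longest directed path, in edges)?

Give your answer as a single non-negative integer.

Op 1: add_edge(B, C). Edges now: 1
Op 2: add_edge(B, E). Edges now: 2
Op 3: add_edge(A, E). Edges now: 3
Op 4: add_edge(B, D). Edges now: 4
Op 5: add_edge(D, E). Edges now: 5
Compute levels (Kahn BFS):
  sources (in-degree 0): A, B
  process A: level=0
    A->E: in-degree(E)=2, level(E)>=1
  process B: level=0
    B->C: in-degree(C)=0, level(C)=1, enqueue
    B->D: in-degree(D)=0, level(D)=1, enqueue
    B->E: in-degree(E)=1, level(E)>=1
  process C: level=1
  process D: level=1
    D->E: in-degree(E)=0, level(E)=2, enqueue
  process E: level=2
All levels: A:0, B:0, C:1, D:1, E:2
max level = 2

Answer: 2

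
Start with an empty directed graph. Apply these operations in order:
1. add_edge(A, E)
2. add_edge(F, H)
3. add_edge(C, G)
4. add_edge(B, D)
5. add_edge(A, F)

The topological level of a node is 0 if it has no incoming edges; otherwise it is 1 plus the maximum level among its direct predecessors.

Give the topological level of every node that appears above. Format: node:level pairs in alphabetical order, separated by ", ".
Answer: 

Op 1: add_edge(A, E). Edges now: 1
Op 2: add_edge(F, H). Edges now: 2
Op 3: add_edge(C, G). Edges now: 3
Op 4: add_edge(B, D). Edges now: 4
Op 5: add_edge(A, F). Edges now: 5
Compute levels (Kahn BFS):
  sources (in-degree 0): A, B, C
  process A: level=0
    A->E: in-degree(E)=0, level(E)=1, enqueue
    A->F: in-degree(F)=0, level(F)=1, enqueue
  process B: level=0
    B->D: in-degree(D)=0, level(D)=1, enqueue
  process C: level=0
    C->G: in-degree(G)=0, level(G)=1, enqueue
  process E: level=1
  process F: level=1
    F->H: in-degree(H)=0, level(H)=2, enqueue
  process D: level=1
  process G: level=1
  process H: level=2
All levels: A:0, B:0, C:0, D:1, E:1, F:1, G:1, H:2

Answer: A:0, B:0, C:0, D:1, E:1, F:1, G:1, H:2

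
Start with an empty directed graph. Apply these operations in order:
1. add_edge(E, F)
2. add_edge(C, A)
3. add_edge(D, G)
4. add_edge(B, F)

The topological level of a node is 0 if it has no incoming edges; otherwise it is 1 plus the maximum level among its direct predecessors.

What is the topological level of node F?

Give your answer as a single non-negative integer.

Answer: 1

Derivation:
Op 1: add_edge(E, F). Edges now: 1
Op 2: add_edge(C, A). Edges now: 2
Op 3: add_edge(D, G). Edges now: 3
Op 4: add_edge(B, F). Edges now: 4
Compute levels (Kahn BFS):
  sources (in-degree 0): B, C, D, E
  process B: level=0
    B->F: in-degree(F)=1, level(F)>=1
  process C: level=0
    C->A: in-degree(A)=0, level(A)=1, enqueue
  process D: level=0
    D->G: in-degree(G)=0, level(G)=1, enqueue
  process E: level=0
    E->F: in-degree(F)=0, level(F)=1, enqueue
  process A: level=1
  process G: level=1
  process F: level=1
All levels: A:1, B:0, C:0, D:0, E:0, F:1, G:1
level(F) = 1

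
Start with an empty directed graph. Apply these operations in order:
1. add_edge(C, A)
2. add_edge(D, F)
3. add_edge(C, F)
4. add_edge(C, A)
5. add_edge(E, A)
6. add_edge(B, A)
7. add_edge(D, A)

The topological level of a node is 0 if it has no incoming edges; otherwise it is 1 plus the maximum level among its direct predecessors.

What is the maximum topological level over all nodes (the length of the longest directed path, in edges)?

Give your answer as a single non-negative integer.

Answer: 1

Derivation:
Op 1: add_edge(C, A). Edges now: 1
Op 2: add_edge(D, F). Edges now: 2
Op 3: add_edge(C, F). Edges now: 3
Op 4: add_edge(C, A) (duplicate, no change). Edges now: 3
Op 5: add_edge(E, A). Edges now: 4
Op 6: add_edge(B, A). Edges now: 5
Op 7: add_edge(D, A). Edges now: 6
Compute levels (Kahn BFS):
  sources (in-degree 0): B, C, D, E
  process B: level=0
    B->A: in-degree(A)=3, level(A)>=1
  process C: level=0
    C->A: in-degree(A)=2, level(A)>=1
    C->F: in-degree(F)=1, level(F)>=1
  process D: level=0
    D->A: in-degree(A)=1, level(A)>=1
    D->F: in-degree(F)=0, level(F)=1, enqueue
  process E: level=0
    E->A: in-degree(A)=0, level(A)=1, enqueue
  process F: level=1
  process A: level=1
All levels: A:1, B:0, C:0, D:0, E:0, F:1
max level = 1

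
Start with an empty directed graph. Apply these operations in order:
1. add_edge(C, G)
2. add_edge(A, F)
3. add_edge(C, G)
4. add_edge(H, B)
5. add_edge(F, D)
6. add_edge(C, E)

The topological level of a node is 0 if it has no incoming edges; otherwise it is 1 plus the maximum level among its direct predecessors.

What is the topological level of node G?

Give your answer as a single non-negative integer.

Answer: 1

Derivation:
Op 1: add_edge(C, G). Edges now: 1
Op 2: add_edge(A, F). Edges now: 2
Op 3: add_edge(C, G) (duplicate, no change). Edges now: 2
Op 4: add_edge(H, B). Edges now: 3
Op 5: add_edge(F, D). Edges now: 4
Op 6: add_edge(C, E). Edges now: 5
Compute levels (Kahn BFS):
  sources (in-degree 0): A, C, H
  process A: level=0
    A->F: in-degree(F)=0, level(F)=1, enqueue
  process C: level=0
    C->E: in-degree(E)=0, level(E)=1, enqueue
    C->G: in-degree(G)=0, level(G)=1, enqueue
  process H: level=0
    H->B: in-degree(B)=0, level(B)=1, enqueue
  process F: level=1
    F->D: in-degree(D)=0, level(D)=2, enqueue
  process E: level=1
  process G: level=1
  process B: level=1
  process D: level=2
All levels: A:0, B:1, C:0, D:2, E:1, F:1, G:1, H:0
level(G) = 1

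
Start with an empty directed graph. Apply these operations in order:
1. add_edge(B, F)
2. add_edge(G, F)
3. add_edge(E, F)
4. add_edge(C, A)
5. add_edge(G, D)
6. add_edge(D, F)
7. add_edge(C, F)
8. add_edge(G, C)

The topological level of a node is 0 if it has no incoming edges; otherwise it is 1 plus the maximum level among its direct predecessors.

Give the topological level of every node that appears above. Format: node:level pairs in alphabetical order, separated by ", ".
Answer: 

Op 1: add_edge(B, F). Edges now: 1
Op 2: add_edge(G, F). Edges now: 2
Op 3: add_edge(E, F). Edges now: 3
Op 4: add_edge(C, A). Edges now: 4
Op 5: add_edge(G, D). Edges now: 5
Op 6: add_edge(D, F). Edges now: 6
Op 7: add_edge(C, F). Edges now: 7
Op 8: add_edge(G, C). Edges now: 8
Compute levels (Kahn BFS):
  sources (in-degree 0): B, E, G
  process B: level=0
    B->F: in-degree(F)=4, level(F)>=1
  process E: level=0
    E->F: in-degree(F)=3, level(F)>=1
  process G: level=0
    G->C: in-degree(C)=0, level(C)=1, enqueue
    G->D: in-degree(D)=0, level(D)=1, enqueue
    G->F: in-degree(F)=2, level(F)>=1
  process C: level=1
    C->A: in-degree(A)=0, level(A)=2, enqueue
    C->F: in-degree(F)=1, level(F)>=2
  process D: level=1
    D->F: in-degree(F)=0, level(F)=2, enqueue
  process A: level=2
  process F: level=2
All levels: A:2, B:0, C:1, D:1, E:0, F:2, G:0

Answer: A:2, B:0, C:1, D:1, E:0, F:2, G:0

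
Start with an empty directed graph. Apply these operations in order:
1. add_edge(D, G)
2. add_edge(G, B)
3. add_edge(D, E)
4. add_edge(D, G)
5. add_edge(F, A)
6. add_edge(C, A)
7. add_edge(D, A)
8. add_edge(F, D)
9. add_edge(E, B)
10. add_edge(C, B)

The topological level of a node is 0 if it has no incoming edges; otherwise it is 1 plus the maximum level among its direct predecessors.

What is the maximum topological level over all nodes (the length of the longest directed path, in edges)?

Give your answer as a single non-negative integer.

Op 1: add_edge(D, G). Edges now: 1
Op 2: add_edge(G, B). Edges now: 2
Op 3: add_edge(D, E). Edges now: 3
Op 4: add_edge(D, G) (duplicate, no change). Edges now: 3
Op 5: add_edge(F, A). Edges now: 4
Op 6: add_edge(C, A). Edges now: 5
Op 7: add_edge(D, A). Edges now: 6
Op 8: add_edge(F, D). Edges now: 7
Op 9: add_edge(E, B). Edges now: 8
Op 10: add_edge(C, B). Edges now: 9
Compute levels (Kahn BFS):
  sources (in-degree 0): C, F
  process C: level=0
    C->A: in-degree(A)=2, level(A)>=1
    C->B: in-degree(B)=2, level(B)>=1
  process F: level=0
    F->A: in-degree(A)=1, level(A)>=1
    F->D: in-degree(D)=0, level(D)=1, enqueue
  process D: level=1
    D->A: in-degree(A)=0, level(A)=2, enqueue
    D->E: in-degree(E)=0, level(E)=2, enqueue
    D->G: in-degree(G)=0, level(G)=2, enqueue
  process A: level=2
  process E: level=2
    E->B: in-degree(B)=1, level(B)>=3
  process G: level=2
    G->B: in-degree(B)=0, level(B)=3, enqueue
  process B: level=3
All levels: A:2, B:3, C:0, D:1, E:2, F:0, G:2
max level = 3

Answer: 3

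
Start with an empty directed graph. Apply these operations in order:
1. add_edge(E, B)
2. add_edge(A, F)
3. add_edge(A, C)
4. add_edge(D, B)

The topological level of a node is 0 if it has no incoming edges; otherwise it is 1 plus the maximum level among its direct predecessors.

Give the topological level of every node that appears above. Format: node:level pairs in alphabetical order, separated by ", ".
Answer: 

Op 1: add_edge(E, B). Edges now: 1
Op 2: add_edge(A, F). Edges now: 2
Op 3: add_edge(A, C). Edges now: 3
Op 4: add_edge(D, B). Edges now: 4
Compute levels (Kahn BFS):
  sources (in-degree 0): A, D, E
  process A: level=0
    A->C: in-degree(C)=0, level(C)=1, enqueue
    A->F: in-degree(F)=0, level(F)=1, enqueue
  process D: level=0
    D->B: in-degree(B)=1, level(B)>=1
  process E: level=0
    E->B: in-degree(B)=0, level(B)=1, enqueue
  process C: level=1
  process F: level=1
  process B: level=1
All levels: A:0, B:1, C:1, D:0, E:0, F:1

Answer: A:0, B:1, C:1, D:0, E:0, F:1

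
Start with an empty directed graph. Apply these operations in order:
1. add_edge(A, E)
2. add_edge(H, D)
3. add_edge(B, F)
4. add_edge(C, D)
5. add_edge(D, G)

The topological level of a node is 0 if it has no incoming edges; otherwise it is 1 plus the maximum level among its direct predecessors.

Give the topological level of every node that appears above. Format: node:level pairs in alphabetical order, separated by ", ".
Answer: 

Op 1: add_edge(A, E). Edges now: 1
Op 2: add_edge(H, D). Edges now: 2
Op 3: add_edge(B, F). Edges now: 3
Op 4: add_edge(C, D). Edges now: 4
Op 5: add_edge(D, G). Edges now: 5
Compute levels (Kahn BFS):
  sources (in-degree 0): A, B, C, H
  process A: level=0
    A->E: in-degree(E)=0, level(E)=1, enqueue
  process B: level=0
    B->F: in-degree(F)=0, level(F)=1, enqueue
  process C: level=0
    C->D: in-degree(D)=1, level(D)>=1
  process H: level=0
    H->D: in-degree(D)=0, level(D)=1, enqueue
  process E: level=1
  process F: level=1
  process D: level=1
    D->G: in-degree(G)=0, level(G)=2, enqueue
  process G: level=2
All levels: A:0, B:0, C:0, D:1, E:1, F:1, G:2, H:0

Answer: A:0, B:0, C:0, D:1, E:1, F:1, G:2, H:0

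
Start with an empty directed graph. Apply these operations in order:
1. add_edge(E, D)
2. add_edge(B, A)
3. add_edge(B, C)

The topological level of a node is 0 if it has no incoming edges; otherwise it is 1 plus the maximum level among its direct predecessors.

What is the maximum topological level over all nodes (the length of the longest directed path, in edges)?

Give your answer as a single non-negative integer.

Op 1: add_edge(E, D). Edges now: 1
Op 2: add_edge(B, A). Edges now: 2
Op 3: add_edge(B, C). Edges now: 3
Compute levels (Kahn BFS):
  sources (in-degree 0): B, E
  process B: level=0
    B->A: in-degree(A)=0, level(A)=1, enqueue
    B->C: in-degree(C)=0, level(C)=1, enqueue
  process E: level=0
    E->D: in-degree(D)=0, level(D)=1, enqueue
  process A: level=1
  process C: level=1
  process D: level=1
All levels: A:1, B:0, C:1, D:1, E:0
max level = 1

Answer: 1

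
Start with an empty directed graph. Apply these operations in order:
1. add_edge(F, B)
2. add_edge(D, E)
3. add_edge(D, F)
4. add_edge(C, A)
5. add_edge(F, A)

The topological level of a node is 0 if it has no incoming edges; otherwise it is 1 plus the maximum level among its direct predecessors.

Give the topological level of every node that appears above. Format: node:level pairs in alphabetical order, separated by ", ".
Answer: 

Answer: A:2, B:2, C:0, D:0, E:1, F:1

Derivation:
Op 1: add_edge(F, B). Edges now: 1
Op 2: add_edge(D, E). Edges now: 2
Op 3: add_edge(D, F). Edges now: 3
Op 4: add_edge(C, A). Edges now: 4
Op 5: add_edge(F, A). Edges now: 5
Compute levels (Kahn BFS):
  sources (in-degree 0): C, D
  process C: level=0
    C->A: in-degree(A)=1, level(A)>=1
  process D: level=0
    D->E: in-degree(E)=0, level(E)=1, enqueue
    D->F: in-degree(F)=0, level(F)=1, enqueue
  process E: level=1
  process F: level=1
    F->A: in-degree(A)=0, level(A)=2, enqueue
    F->B: in-degree(B)=0, level(B)=2, enqueue
  process A: level=2
  process B: level=2
All levels: A:2, B:2, C:0, D:0, E:1, F:1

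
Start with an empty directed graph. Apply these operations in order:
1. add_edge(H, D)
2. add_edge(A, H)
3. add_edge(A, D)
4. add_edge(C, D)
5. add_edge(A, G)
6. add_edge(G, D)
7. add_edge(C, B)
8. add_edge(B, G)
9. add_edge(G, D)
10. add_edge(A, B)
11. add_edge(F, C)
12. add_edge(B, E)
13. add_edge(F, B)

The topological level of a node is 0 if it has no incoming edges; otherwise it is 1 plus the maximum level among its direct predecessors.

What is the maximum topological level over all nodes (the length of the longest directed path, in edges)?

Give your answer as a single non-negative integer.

Answer: 4

Derivation:
Op 1: add_edge(H, D). Edges now: 1
Op 2: add_edge(A, H). Edges now: 2
Op 3: add_edge(A, D). Edges now: 3
Op 4: add_edge(C, D). Edges now: 4
Op 5: add_edge(A, G). Edges now: 5
Op 6: add_edge(G, D). Edges now: 6
Op 7: add_edge(C, B). Edges now: 7
Op 8: add_edge(B, G). Edges now: 8
Op 9: add_edge(G, D) (duplicate, no change). Edges now: 8
Op 10: add_edge(A, B). Edges now: 9
Op 11: add_edge(F, C). Edges now: 10
Op 12: add_edge(B, E). Edges now: 11
Op 13: add_edge(F, B). Edges now: 12
Compute levels (Kahn BFS):
  sources (in-degree 0): A, F
  process A: level=0
    A->B: in-degree(B)=2, level(B)>=1
    A->D: in-degree(D)=3, level(D)>=1
    A->G: in-degree(G)=1, level(G)>=1
    A->H: in-degree(H)=0, level(H)=1, enqueue
  process F: level=0
    F->B: in-degree(B)=1, level(B)>=1
    F->C: in-degree(C)=0, level(C)=1, enqueue
  process H: level=1
    H->D: in-degree(D)=2, level(D)>=2
  process C: level=1
    C->B: in-degree(B)=0, level(B)=2, enqueue
    C->D: in-degree(D)=1, level(D)>=2
  process B: level=2
    B->E: in-degree(E)=0, level(E)=3, enqueue
    B->G: in-degree(G)=0, level(G)=3, enqueue
  process E: level=3
  process G: level=3
    G->D: in-degree(D)=0, level(D)=4, enqueue
  process D: level=4
All levels: A:0, B:2, C:1, D:4, E:3, F:0, G:3, H:1
max level = 4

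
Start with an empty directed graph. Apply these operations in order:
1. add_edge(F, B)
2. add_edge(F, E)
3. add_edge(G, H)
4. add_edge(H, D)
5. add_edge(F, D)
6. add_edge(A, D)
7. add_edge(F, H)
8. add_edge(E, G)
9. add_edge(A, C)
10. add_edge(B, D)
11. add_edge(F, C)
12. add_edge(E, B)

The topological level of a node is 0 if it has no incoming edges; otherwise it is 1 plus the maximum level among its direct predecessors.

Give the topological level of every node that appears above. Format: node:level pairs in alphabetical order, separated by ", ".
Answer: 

Answer: A:0, B:2, C:1, D:4, E:1, F:0, G:2, H:3

Derivation:
Op 1: add_edge(F, B). Edges now: 1
Op 2: add_edge(F, E). Edges now: 2
Op 3: add_edge(G, H). Edges now: 3
Op 4: add_edge(H, D). Edges now: 4
Op 5: add_edge(F, D). Edges now: 5
Op 6: add_edge(A, D). Edges now: 6
Op 7: add_edge(F, H). Edges now: 7
Op 8: add_edge(E, G). Edges now: 8
Op 9: add_edge(A, C). Edges now: 9
Op 10: add_edge(B, D). Edges now: 10
Op 11: add_edge(F, C). Edges now: 11
Op 12: add_edge(E, B). Edges now: 12
Compute levels (Kahn BFS):
  sources (in-degree 0): A, F
  process A: level=0
    A->C: in-degree(C)=1, level(C)>=1
    A->D: in-degree(D)=3, level(D)>=1
  process F: level=0
    F->B: in-degree(B)=1, level(B)>=1
    F->C: in-degree(C)=0, level(C)=1, enqueue
    F->D: in-degree(D)=2, level(D)>=1
    F->E: in-degree(E)=0, level(E)=1, enqueue
    F->H: in-degree(H)=1, level(H)>=1
  process C: level=1
  process E: level=1
    E->B: in-degree(B)=0, level(B)=2, enqueue
    E->G: in-degree(G)=0, level(G)=2, enqueue
  process B: level=2
    B->D: in-degree(D)=1, level(D)>=3
  process G: level=2
    G->H: in-degree(H)=0, level(H)=3, enqueue
  process H: level=3
    H->D: in-degree(D)=0, level(D)=4, enqueue
  process D: level=4
All levels: A:0, B:2, C:1, D:4, E:1, F:0, G:2, H:3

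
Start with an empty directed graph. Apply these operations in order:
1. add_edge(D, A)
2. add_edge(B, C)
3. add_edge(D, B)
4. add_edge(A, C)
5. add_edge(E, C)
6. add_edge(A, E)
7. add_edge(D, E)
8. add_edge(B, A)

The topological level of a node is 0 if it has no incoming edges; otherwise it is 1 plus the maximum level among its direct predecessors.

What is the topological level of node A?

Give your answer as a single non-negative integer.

Answer: 2

Derivation:
Op 1: add_edge(D, A). Edges now: 1
Op 2: add_edge(B, C). Edges now: 2
Op 3: add_edge(D, B). Edges now: 3
Op 4: add_edge(A, C). Edges now: 4
Op 5: add_edge(E, C). Edges now: 5
Op 6: add_edge(A, E). Edges now: 6
Op 7: add_edge(D, E). Edges now: 7
Op 8: add_edge(B, A). Edges now: 8
Compute levels (Kahn BFS):
  sources (in-degree 0): D
  process D: level=0
    D->A: in-degree(A)=1, level(A)>=1
    D->B: in-degree(B)=0, level(B)=1, enqueue
    D->E: in-degree(E)=1, level(E)>=1
  process B: level=1
    B->A: in-degree(A)=0, level(A)=2, enqueue
    B->C: in-degree(C)=2, level(C)>=2
  process A: level=2
    A->C: in-degree(C)=1, level(C)>=3
    A->E: in-degree(E)=0, level(E)=3, enqueue
  process E: level=3
    E->C: in-degree(C)=0, level(C)=4, enqueue
  process C: level=4
All levels: A:2, B:1, C:4, D:0, E:3
level(A) = 2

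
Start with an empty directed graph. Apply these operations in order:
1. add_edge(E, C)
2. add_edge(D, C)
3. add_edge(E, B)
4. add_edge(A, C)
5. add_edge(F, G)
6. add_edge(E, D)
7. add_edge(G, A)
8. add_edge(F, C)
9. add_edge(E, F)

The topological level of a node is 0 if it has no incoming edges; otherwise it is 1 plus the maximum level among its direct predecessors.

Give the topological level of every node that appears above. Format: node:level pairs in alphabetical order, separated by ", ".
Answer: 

Op 1: add_edge(E, C). Edges now: 1
Op 2: add_edge(D, C). Edges now: 2
Op 3: add_edge(E, B). Edges now: 3
Op 4: add_edge(A, C). Edges now: 4
Op 5: add_edge(F, G). Edges now: 5
Op 6: add_edge(E, D). Edges now: 6
Op 7: add_edge(G, A). Edges now: 7
Op 8: add_edge(F, C). Edges now: 8
Op 9: add_edge(E, F). Edges now: 9
Compute levels (Kahn BFS):
  sources (in-degree 0): E
  process E: level=0
    E->B: in-degree(B)=0, level(B)=1, enqueue
    E->C: in-degree(C)=3, level(C)>=1
    E->D: in-degree(D)=0, level(D)=1, enqueue
    E->F: in-degree(F)=0, level(F)=1, enqueue
  process B: level=1
  process D: level=1
    D->C: in-degree(C)=2, level(C)>=2
  process F: level=1
    F->C: in-degree(C)=1, level(C)>=2
    F->G: in-degree(G)=0, level(G)=2, enqueue
  process G: level=2
    G->A: in-degree(A)=0, level(A)=3, enqueue
  process A: level=3
    A->C: in-degree(C)=0, level(C)=4, enqueue
  process C: level=4
All levels: A:3, B:1, C:4, D:1, E:0, F:1, G:2

Answer: A:3, B:1, C:4, D:1, E:0, F:1, G:2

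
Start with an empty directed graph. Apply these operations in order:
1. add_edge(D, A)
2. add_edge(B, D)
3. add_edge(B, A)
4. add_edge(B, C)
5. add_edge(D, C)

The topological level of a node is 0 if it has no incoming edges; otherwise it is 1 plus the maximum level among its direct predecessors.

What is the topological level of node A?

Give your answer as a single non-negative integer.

Answer: 2

Derivation:
Op 1: add_edge(D, A). Edges now: 1
Op 2: add_edge(B, D). Edges now: 2
Op 3: add_edge(B, A). Edges now: 3
Op 4: add_edge(B, C). Edges now: 4
Op 5: add_edge(D, C). Edges now: 5
Compute levels (Kahn BFS):
  sources (in-degree 0): B
  process B: level=0
    B->A: in-degree(A)=1, level(A)>=1
    B->C: in-degree(C)=1, level(C)>=1
    B->D: in-degree(D)=0, level(D)=1, enqueue
  process D: level=1
    D->A: in-degree(A)=0, level(A)=2, enqueue
    D->C: in-degree(C)=0, level(C)=2, enqueue
  process A: level=2
  process C: level=2
All levels: A:2, B:0, C:2, D:1
level(A) = 2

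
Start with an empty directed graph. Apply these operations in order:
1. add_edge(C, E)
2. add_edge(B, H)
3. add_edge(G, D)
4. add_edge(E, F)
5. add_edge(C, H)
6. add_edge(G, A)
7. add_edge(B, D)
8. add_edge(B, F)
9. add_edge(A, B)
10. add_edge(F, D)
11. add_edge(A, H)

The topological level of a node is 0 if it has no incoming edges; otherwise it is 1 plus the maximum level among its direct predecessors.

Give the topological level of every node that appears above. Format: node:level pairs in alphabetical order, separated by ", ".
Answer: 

Op 1: add_edge(C, E). Edges now: 1
Op 2: add_edge(B, H). Edges now: 2
Op 3: add_edge(G, D). Edges now: 3
Op 4: add_edge(E, F). Edges now: 4
Op 5: add_edge(C, H). Edges now: 5
Op 6: add_edge(G, A). Edges now: 6
Op 7: add_edge(B, D). Edges now: 7
Op 8: add_edge(B, F). Edges now: 8
Op 9: add_edge(A, B). Edges now: 9
Op 10: add_edge(F, D). Edges now: 10
Op 11: add_edge(A, H). Edges now: 11
Compute levels (Kahn BFS):
  sources (in-degree 0): C, G
  process C: level=0
    C->E: in-degree(E)=0, level(E)=1, enqueue
    C->H: in-degree(H)=2, level(H)>=1
  process G: level=0
    G->A: in-degree(A)=0, level(A)=1, enqueue
    G->D: in-degree(D)=2, level(D)>=1
  process E: level=1
    E->F: in-degree(F)=1, level(F)>=2
  process A: level=1
    A->B: in-degree(B)=0, level(B)=2, enqueue
    A->H: in-degree(H)=1, level(H)>=2
  process B: level=2
    B->D: in-degree(D)=1, level(D)>=3
    B->F: in-degree(F)=0, level(F)=3, enqueue
    B->H: in-degree(H)=0, level(H)=3, enqueue
  process F: level=3
    F->D: in-degree(D)=0, level(D)=4, enqueue
  process H: level=3
  process D: level=4
All levels: A:1, B:2, C:0, D:4, E:1, F:3, G:0, H:3

Answer: A:1, B:2, C:0, D:4, E:1, F:3, G:0, H:3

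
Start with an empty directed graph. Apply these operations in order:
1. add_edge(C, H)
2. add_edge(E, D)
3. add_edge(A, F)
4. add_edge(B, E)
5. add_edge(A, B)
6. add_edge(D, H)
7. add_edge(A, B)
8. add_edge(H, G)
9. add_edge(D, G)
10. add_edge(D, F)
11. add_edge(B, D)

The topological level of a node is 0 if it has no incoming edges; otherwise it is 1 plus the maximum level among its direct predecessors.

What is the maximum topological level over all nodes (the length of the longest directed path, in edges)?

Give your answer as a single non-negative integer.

Op 1: add_edge(C, H). Edges now: 1
Op 2: add_edge(E, D). Edges now: 2
Op 3: add_edge(A, F). Edges now: 3
Op 4: add_edge(B, E). Edges now: 4
Op 5: add_edge(A, B). Edges now: 5
Op 6: add_edge(D, H). Edges now: 6
Op 7: add_edge(A, B) (duplicate, no change). Edges now: 6
Op 8: add_edge(H, G). Edges now: 7
Op 9: add_edge(D, G). Edges now: 8
Op 10: add_edge(D, F). Edges now: 9
Op 11: add_edge(B, D). Edges now: 10
Compute levels (Kahn BFS):
  sources (in-degree 0): A, C
  process A: level=0
    A->B: in-degree(B)=0, level(B)=1, enqueue
    A->F: in-degree(F)=1, level(F)>=1
  process C: level=0
    C->H: in-degree(H)=1, level(H)>=1
  process B: level=1
    B->D: in-degree(D)=1, level(D)>=2
    B->E: in-degree(E)=0, level(E)=2, enqueue
  process E: level=2
    E->D: in-degree(D)=0, level(D)=3, enqueue
  process D: level=3
    D->F: in-degree(F)=0, level(F)=4, enqueue
    D->G: in-degree(G)=1, level(G)>=4
    D->H: in-degree(H)=0, level(H)=4, enqueue
  process F: level=4
  process H: level=4
    H->G: in-degree(G)=0, level(G)=5, enqueue
  process G: level=5
All levels: A:0, B:1, C:0, D:3, E:2, F:4, G:5, H:4
max level = 5

Answer: 5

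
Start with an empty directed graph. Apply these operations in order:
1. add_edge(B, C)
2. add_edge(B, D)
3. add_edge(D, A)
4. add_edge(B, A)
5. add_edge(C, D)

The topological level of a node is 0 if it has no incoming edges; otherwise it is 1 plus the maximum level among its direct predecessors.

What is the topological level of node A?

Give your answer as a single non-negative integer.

Op 1: add_edge(B, C). Edges now: 1
Op 2: add_edge(B, D). Edges now: 2
Op 3: add_edge(D, A). Edges now: 3
Op 4: add_edge(B, A). Edges now: 4
Op 5: add_edge(C, D). Edges now: 5
Compute levels (Kahn BFS):
  sources (in-degree 0): B
  process B: level=0
    B->A: in-degree(A)=1, level(A)>=1
    B->C: in-degree(C)=0, level(C)=1, enqueue
    B->D: in-degree(D)=1, level(D)>=1
  process C: level=1
    C->D: in-degree(D)=0, level(D)=2, enqueue
  process D: level=2
    D->A: in-degree(A)=0, level(A)=3, enqueue
  process A: level=3
All levels: A:3, B:0, C:1, D:2
level(A) = 3

Answer: 3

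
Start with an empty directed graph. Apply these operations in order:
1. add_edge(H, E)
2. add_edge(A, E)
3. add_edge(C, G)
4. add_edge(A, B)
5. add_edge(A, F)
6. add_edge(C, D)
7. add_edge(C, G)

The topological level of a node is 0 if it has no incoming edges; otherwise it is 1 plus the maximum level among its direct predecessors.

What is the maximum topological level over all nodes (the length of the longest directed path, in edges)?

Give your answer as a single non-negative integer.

Op 1: add_edge(H, E). Edges now: 1
Op 2: add_edge(A, E). Edges now: 2
Op 3: add_edge(C, G). Edges now: 3
Op 4: add_edge(A, B). Edges now: 4
Op 5: add_edge(A, F). Edges now: 5
Op 6: add_edge(C, D). Edges now: 6
Op 7: add_edge(C, G) (duplicate, no change). Edges now: 6
Compute levels (Kahn BFS):
  sources (in-degree 0): A, C, H
  process A: level=0
    A->B: in-degree(B)=0, level(B)=1, enqueue
    A->E: in-degree(E)=1, level(E)>=1
    A->F: in-degree(F)=0, level(F)=1, enqueue
  process C: level=0
    C->D: in-degree(D)=0, level(D)=1, enqueue
    C->G: in-degree(G)=0, level(G)=1, enqueue
  process H: level=0
    H->E: in-degree(E)=0, level(E)=1, enqueue
  process B: level=1
  process F: level=1
  process D: level=1
  process G: level=1
  process E: level=1
All levels: A:0, B:1, C:0, D:1, E:1, F:1, G:1, H:0
max level = 1

Answer: 1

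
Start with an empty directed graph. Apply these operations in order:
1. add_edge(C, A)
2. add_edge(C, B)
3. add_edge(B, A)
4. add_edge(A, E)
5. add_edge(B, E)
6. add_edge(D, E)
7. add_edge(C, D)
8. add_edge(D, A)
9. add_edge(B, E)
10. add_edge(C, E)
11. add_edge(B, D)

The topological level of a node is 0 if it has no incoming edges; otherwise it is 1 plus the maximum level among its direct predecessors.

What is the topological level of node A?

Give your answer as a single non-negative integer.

Op 1: add_edge(C, A). Edges now: 1
Op 2: add_edge(C, B). Edges now: 2
Op 3: add_edge(B, A). Edges now: 3
Op 4: add_edge(A, E). Edges now: 4
Op 5: add_edge(B, E). Edges now: 5
Op 6: add_edge(D, E). Edges now: 6
Op 7: add_edge(C, D). Edges now: 7
Op 8: add_edge(D, A). Edges now: 8
Op 9: add_edge(B, E) (duplicate, no change). Edges now: 8
Op 10: add_edge(C, E). Edges now: 9
Op 11: add_edge(B, D). Edges now: 10
Compute levels (Kahn BFS):
  sources (in-degree 0): C
  process C: level=0
    C->A: in-degree(A)=2, level(A)>=1
    C->B: in-degree(B)=0, level(B)=1, enqueue
    C->D: in-degree(D)=1, level(D)>=1
    C->E: in-degree(E)=3, level(E)>=1
  process B: level=1
    B->A: in-degree(A)=1, level(A)>=2
    B->D: in-degree(D)=0, level(D)=2, enqueue
    B->E: in-degree(E)=2, level(E)>=2
  process D: level=2
    D->A: in-degree(A)=0, level(A)=3, enqueue
    D->E: in-degree(E)=1, level(E)>=3
  process A: level=3
    A->E: in-degree(E)=0, level(E)=4, enqueue
  process E: level=4
All levels: A:3, B:1, C:0, D:2, E:4
level(A) = 3

Answer: 3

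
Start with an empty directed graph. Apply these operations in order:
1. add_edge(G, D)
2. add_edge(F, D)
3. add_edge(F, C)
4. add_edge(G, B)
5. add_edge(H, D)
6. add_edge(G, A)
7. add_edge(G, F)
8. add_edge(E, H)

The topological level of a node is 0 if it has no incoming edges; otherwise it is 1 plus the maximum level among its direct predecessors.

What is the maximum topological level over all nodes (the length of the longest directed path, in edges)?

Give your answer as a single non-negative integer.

Answer: 2

Derivation:
Op 1: add_edge(G, D). Edges now: 1
Op 2: add_edge(F, D). Edges now: 2
Op 3: add_edge(F, C). Edges now: 3
Op 4: add_edge(G, B). Edges now: 4
Op 5: add_edge(H, D). Edges now: 5
Op 6: add_edge(G, A). Edges now: 6
Op 7: add_edge(G, F). Edges now: 7
Op 8: add_edge(E, H). Edges now: 8
Compute levels (Kahn BFS):
  sources (in-degree 0): E, G
  process E: level=0
    E->H: in-degree(H)=0, level(H)=1, enqueue
  process G: level=0
    G->A: in-degree(A)=0, level(A)=1, enqueue
    G->B: in-degree(B)=0, level(B)=1, enqueue
    G->D: in-degree(D)=2, level(D)>=1
    G->F: in-degree(F)=0, level(F)=1, enqueue
  process H: level=1
    H->D: in-degree(D)=1, level(D)>=2
  process A: level=1
  process B: level=1
  process F: level=1
    F->C: in-degree(C)=0, level(C)=2, enqueue
    F->D: in-degree(D)=0, level(D)=2, enqueue
  process C: level=2
  process D: level=2
All levels: A:1, B:1, C:2, D:2, E:0, F:1, G:0, H:1
max level = 2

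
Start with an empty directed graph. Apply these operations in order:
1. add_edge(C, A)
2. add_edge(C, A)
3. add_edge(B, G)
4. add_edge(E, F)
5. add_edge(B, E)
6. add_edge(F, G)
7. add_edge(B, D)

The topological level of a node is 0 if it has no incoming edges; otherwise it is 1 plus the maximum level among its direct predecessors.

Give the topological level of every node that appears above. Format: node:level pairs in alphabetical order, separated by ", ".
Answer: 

Op 1: add_edge(C, A). Edges now: 1
Op 2: add_edge(C, A) (duplicate, no change). Edges now: 1
Op 3: add_edge(B, G). Edges now: 2
Op 4: add_edge(E, F). Edges now: 3
Op 5: add_edge(B, E). Edges now: 4
Op 6: add_edge(F, G). Edges now: 5
Op 7: add_edge(B, D). Edges now: 6
Compute levels (Kahn BFS):
  sources (in-degree 0): B, C
  process B: level=0
    B->D: in-degree(D)=0, level(D)=1, enqueue
    B->E: in-degree(E)=0, level(E)=1, enqueue
    B->G: in-degree(G)=1, level(G)>=1
  process C: level=0
    C->A: in-degree(A)=0, level(A)=1, enqueue
  process D: level=1
  process E: level=1
    E->F: in-degree(F)=0, level(F)=2, enqueue
  process A: level=1
  process F: level=2
    F->G: in-degree(G)=0, level(G)=3, enqueue
  process G: level=3
All levels: A:1, B:0, C:0, D:1, E:1, F:2, G:3

Answer: A:1, B:0, C:0, D:1, E:1, F:2, G:3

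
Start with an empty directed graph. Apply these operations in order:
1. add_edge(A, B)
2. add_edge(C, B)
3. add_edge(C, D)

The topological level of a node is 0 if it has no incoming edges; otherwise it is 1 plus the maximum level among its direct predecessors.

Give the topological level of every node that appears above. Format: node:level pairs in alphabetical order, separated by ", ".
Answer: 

Answer: A:0, B:1, C:0, D:1

Derivation:
Op 1: add_edge(A, B). Edges now: 1
Op 2: add_edge(C, B). Edges now: 2
Op 3: add_edge(C, D). Edges now: 3
Compute levels (Kahn BFS):
  sources (in-degree 0): A, C
  process A: level=0
    A->B: in-degree(B)=1, level(B)>=1
  process C: level=0
    C->B: in-degree(B)=0, level(B)=1, enqueue
    C->D: in-degree(D)=0, level(D)=1, enqueue
  process B: level=1
  process D: level=1
All levels: A:0, B:1, C:0, D:1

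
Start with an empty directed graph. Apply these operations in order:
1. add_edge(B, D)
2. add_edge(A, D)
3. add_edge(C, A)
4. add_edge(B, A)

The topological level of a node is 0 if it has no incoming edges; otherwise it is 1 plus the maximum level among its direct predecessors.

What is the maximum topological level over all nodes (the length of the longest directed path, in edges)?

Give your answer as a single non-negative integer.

Op 1: add_edge(B, D). Edges now: 1
Op 2: add_edge(A, D). Edges now: 2
Op 3: add_edge(C, A). Edges now: 3
Op 4: add_edge(B, A). Edges now: 4
Compute levels (Kahn BFS):
  sources (in-degree 0): B, C
  process B: level=0
    B->A: in-degree(A)=1, level(A)>=1
    B->D: in-degree(D)=1, level(D)>=1
  process C: level=0
    C->A: in-degree(A)=0, level(A)=1, enqueue
  process A: level=1
    A->D: in-degree(D)=0, level(D)=2, enqueue
  process D: level=2
All levels: A:1, B:0, C:0, D:2
max level = 2

Answer: 2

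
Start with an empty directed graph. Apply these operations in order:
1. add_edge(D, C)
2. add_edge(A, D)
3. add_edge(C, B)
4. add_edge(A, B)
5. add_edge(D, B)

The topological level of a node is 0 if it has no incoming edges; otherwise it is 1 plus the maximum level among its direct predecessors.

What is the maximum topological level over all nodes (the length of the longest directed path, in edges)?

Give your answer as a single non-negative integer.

Answer: 3

Derivation:
Op 1: add_edge(D, C). Edges now: 1
Op 2: add_edge(A, D). Edges now: 2
Op 3: add_edge(C, B). Edges now: 3
Op 4: add_edge(A, B). Edges now: 4
Op 5: add_edge(D, B). Edges now: 5
Compute levels (Kahn BFS):
  sources (in-degree 0): A
  process A: level=0
    A->B: in-degree(B)=2, level(B)>=1
    A->D: in-degree(D)=0, level(D)=1, enqueue
  process D: level=1
    D->B: in-degree(B)=1, level(B)>=2
    D->C: in-degree(C)=0, level(C)=2, enqueue
  process C: level=2
    C->B: in-degree(B)=0, level(B)=3, enqueue
  process B: level=3
All levels: A:0, B:3, C:2, D:1
max level = 3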